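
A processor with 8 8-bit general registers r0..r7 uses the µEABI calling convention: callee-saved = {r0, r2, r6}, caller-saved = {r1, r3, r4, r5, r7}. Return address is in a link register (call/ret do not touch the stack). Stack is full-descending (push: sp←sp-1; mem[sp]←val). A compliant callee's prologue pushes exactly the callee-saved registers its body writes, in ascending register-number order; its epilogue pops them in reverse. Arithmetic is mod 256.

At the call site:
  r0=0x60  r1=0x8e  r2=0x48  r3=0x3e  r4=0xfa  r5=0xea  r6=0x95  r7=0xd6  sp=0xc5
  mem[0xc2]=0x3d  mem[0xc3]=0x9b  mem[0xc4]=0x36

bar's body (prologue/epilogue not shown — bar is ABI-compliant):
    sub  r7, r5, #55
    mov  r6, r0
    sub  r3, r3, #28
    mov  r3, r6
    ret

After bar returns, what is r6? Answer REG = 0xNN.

prologue: push r6 → mem[0xc4]=0x95, sp=0xc4
body[0] sub  r7, r5, #55 → r7=0xb3
body[1] mov  r6, r0 → r6=0x60
body[2] sub  r3, r3, #28 → r3=0x22
body[3] mov  r3, r6 → r3=0x60
epilogue: pop r6=0x95, sp=0xc5
r6 is callee-saved → restored

REG = 0x95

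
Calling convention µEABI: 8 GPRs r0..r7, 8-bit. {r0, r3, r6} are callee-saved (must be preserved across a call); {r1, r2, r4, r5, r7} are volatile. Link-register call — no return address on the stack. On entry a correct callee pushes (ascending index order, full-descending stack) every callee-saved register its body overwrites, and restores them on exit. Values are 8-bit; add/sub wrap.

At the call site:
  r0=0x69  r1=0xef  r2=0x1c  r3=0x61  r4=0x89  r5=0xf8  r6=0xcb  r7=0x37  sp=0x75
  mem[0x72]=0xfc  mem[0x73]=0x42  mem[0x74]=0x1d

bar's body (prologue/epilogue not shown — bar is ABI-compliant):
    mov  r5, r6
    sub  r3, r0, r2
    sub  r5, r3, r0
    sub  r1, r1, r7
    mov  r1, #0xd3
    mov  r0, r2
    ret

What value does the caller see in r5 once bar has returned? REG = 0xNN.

REG = 0xe4

prologue: push r0 -> mem[0x74]=0x69, sp=0x74
prologue: push r3 -> mem[0x73]=0x61, sp=0x73
body[0] mov  r5, r6 -> r5=0xcb
body[1] sub  r3, r0, r2 -> r3=0x4d
body[2] sub  r5, r3, r0 -> r5=0xe4
body[3] sub  r1, r1, r7 -> r1=0xb8
body[4] mov  r1, #0xd3 -> r1=0xd3
body[5] mov  r0, r2 -> r0=0x1c
epilogue: pop r3=0x61, sp=0x74
epilogue: pop r0=0x69, sp=0x75
r5 is caller-saved -> body value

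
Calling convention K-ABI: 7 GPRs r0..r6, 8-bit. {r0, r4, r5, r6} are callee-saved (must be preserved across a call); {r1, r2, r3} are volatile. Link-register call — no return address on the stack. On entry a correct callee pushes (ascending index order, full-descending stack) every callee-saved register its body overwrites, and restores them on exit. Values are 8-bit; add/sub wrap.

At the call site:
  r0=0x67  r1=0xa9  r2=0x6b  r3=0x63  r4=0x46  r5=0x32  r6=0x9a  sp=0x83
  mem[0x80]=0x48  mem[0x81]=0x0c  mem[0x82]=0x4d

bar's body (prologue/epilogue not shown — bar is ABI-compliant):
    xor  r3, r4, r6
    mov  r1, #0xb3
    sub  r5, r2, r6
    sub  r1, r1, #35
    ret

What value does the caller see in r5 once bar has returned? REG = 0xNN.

REG = 0x32

prologue: push r5 -> mem[0x82]=0x32, sp=0x82
body[0] xor  r3, r4, r6 -> r3=0xdc
body[1] mov  r1, #0xb3 -> r1=0xb3
body[2] sub  r5, r2, r6 -> r5=0xd1
body[3] sub  r1, r1, #35 -> r1=0x90
epilogue: pop r5=0x32, sp=0x83
r5 is callee-saved -> restored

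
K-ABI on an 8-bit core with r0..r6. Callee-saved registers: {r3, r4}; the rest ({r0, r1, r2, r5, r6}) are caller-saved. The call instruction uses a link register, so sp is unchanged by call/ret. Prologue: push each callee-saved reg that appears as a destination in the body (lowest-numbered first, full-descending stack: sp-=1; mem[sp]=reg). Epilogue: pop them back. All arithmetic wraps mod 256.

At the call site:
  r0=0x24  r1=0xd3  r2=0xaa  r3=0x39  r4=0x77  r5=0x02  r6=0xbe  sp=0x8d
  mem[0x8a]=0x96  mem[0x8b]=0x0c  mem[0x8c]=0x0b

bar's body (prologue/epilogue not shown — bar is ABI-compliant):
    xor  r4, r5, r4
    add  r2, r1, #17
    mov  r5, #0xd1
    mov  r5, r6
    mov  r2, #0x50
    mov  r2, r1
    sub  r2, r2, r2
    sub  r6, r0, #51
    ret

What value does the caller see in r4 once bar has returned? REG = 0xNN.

REG = 0x77

prologue: push r4 → mem[0x8c]=0x77, sp=0x8c
body[0] xor  r4, r5, r4 → r4=0x75
body[1] add  r2, r1, #17 → r2=0xe4
body[2] mov  r5, #0xd1 → r5=0xd1
body[3] mov  r5, r6 → r5=0xbe
body[4] mov  r2, #0x50 → r2=0x50
body[5] mov  r2, r1 → r2=0xd3
body[6] sub  r2, r2, r2 → r2=0x00
body[7] sub  r6, r0, #51 → r6=0xf1
epilogue: pop r4=0x77, sp=0x8d
r4 is callee-saved → restored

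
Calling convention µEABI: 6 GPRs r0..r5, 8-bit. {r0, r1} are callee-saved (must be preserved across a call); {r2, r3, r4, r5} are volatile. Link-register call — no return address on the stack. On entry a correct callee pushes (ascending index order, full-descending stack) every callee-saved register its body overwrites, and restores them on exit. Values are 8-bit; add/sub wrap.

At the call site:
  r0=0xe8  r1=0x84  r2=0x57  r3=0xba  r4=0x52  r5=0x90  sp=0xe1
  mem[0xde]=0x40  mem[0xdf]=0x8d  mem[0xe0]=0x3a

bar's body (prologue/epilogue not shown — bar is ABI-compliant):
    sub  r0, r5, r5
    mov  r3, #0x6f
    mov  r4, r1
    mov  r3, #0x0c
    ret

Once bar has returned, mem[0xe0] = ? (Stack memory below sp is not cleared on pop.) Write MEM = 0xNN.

prologue: push r0 -> mem[0xe0]=0xe8, sp=0xe0
body[0] sub  r0, r5, r5 -> r0=0x00
body[1] mov  r3, #0x6f -> r3=0x6f
body[2] mov  r4, r1 -> r4=0x84
body[3] mov  r3, #0x0c -> r3=0x0c
epilogue: pop r0=0xe8, sp=0xe1
prologue pushed ['r0'] at ['0xe0']

MEM = 0xe8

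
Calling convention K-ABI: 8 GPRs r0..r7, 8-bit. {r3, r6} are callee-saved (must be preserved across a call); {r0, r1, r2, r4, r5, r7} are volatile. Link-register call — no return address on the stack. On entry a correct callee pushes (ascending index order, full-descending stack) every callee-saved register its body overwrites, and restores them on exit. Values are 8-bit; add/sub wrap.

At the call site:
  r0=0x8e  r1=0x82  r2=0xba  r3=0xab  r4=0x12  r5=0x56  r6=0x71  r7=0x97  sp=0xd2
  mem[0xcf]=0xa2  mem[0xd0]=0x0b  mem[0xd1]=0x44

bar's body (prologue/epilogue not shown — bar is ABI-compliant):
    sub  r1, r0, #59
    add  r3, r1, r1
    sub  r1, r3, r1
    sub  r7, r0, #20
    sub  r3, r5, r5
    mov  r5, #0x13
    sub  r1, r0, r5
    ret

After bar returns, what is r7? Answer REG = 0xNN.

prologue: push r3 → mem[0xd1]=0xab, sp=0xd1
body[0] sub  r1, r0, #59 → r1=0x53
body[1] add  r3, r1, r1 → r3=0xa6
body[2] sub  r1, r3, r1 → r1=0x53
body[3] sub  r7, r0, #20 → r7=0x7a
body[4] sub  r3, r5, r5 → r3=0x00
body[5] mov  r5, #0x13 → r5=0x13
body[6] sub  r1, r0, r5 → r1=0x7b
epilogue: pop r3=0xab, sp=0xd2
r7 is caller-saved → body value

REG = 0x7a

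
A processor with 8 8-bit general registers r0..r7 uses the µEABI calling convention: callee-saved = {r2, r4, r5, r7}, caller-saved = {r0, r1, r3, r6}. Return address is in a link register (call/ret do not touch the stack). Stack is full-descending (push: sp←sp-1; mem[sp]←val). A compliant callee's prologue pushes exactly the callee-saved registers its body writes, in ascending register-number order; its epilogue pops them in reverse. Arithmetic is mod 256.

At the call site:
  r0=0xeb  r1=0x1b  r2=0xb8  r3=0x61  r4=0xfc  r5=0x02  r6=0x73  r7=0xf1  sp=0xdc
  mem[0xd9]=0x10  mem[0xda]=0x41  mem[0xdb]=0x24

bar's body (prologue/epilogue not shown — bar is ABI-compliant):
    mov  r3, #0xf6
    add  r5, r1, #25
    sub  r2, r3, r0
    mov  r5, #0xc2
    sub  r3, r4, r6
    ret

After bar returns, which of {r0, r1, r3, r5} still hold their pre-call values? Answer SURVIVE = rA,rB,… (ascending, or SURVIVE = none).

prologue: push r2 -> mem[0xdb]=0xb8, sp=0xdb
prologue: push r5 -> mem[0xda]=0x02, sp=0xda
body[0] mov  r3, #0xf6 -> r3=0xf6
body[1] add  r5, r1, #25 -> r5=0x34
body[2] sub  r2, r3, r0 -> r2=0x0b
body[3] mov  r5, #0xc2 -> r5=0xc2
body[4] sub  r3, r4, r6 -> r3=0x89
epilogue: pop r5=0x02, sp=0xdb
epilogue: pop r2=0xb8, sp=0xdc
r0: caller-saved, written=False
r1: caller-saved, written=False
r3: caller-saved, written=True
r5: callee-saved, written=True

SURVIVE = r0,r1,r5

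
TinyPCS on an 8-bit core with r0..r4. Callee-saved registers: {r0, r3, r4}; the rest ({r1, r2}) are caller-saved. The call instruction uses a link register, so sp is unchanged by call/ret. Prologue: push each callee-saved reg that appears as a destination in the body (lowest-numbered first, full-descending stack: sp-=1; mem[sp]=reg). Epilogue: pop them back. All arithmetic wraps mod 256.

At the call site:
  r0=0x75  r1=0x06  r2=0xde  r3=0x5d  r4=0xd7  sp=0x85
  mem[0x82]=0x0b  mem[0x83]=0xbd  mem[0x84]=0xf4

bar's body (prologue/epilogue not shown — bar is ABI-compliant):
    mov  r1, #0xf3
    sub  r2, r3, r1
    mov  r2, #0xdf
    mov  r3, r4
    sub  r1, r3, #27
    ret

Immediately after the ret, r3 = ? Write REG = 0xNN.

prologue: push r3 -> mem[0x84]=0x5d, sp=0x84
body[0] mov  r1, #0xf3 -> r1=0xf3
body[1] sub  r2, r3, r1 -> r2=0x6a
body[2] mov  r2, #0xdf -> r2=0xdf
body[3] mov  r3, r4 -> r3=0xd7
body[4] sub  r1, r3, #27 -> r1=0xbc
epilogue: pop r3=0x5d, sp=0x85
r3 is callee-saved -> restored

REG = 0x5d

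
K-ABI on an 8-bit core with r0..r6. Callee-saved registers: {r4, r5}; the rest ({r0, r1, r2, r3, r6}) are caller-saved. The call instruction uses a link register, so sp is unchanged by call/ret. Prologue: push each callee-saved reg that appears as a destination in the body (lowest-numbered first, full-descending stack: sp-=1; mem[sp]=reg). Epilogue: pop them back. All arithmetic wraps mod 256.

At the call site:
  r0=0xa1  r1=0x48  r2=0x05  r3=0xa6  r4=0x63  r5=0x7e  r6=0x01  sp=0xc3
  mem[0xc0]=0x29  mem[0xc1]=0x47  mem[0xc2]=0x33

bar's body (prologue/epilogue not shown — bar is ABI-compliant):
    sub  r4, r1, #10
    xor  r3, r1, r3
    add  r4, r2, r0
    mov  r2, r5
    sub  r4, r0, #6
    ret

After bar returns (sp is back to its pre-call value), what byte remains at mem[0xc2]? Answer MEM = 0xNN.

MEM = 0x63

prologue: push r4 -> mem[0xc2]=0x63, sp=0xc2
body[0] sub  r4, r1, #10 -> r4=0x3e
body[1] xor  r3, r1, r3 -> r3=0xee
body[2] add  r4, r2, r0 -> r4=0xa6
body[3] mov  r2, r5 -> r2=0x7e
body[4] sub  r4, r0, #6 -> r4=0x9b
epilogue: pop r4=0x63, sp=0xc3
prologue pushed ['r4'] at ['0xc2']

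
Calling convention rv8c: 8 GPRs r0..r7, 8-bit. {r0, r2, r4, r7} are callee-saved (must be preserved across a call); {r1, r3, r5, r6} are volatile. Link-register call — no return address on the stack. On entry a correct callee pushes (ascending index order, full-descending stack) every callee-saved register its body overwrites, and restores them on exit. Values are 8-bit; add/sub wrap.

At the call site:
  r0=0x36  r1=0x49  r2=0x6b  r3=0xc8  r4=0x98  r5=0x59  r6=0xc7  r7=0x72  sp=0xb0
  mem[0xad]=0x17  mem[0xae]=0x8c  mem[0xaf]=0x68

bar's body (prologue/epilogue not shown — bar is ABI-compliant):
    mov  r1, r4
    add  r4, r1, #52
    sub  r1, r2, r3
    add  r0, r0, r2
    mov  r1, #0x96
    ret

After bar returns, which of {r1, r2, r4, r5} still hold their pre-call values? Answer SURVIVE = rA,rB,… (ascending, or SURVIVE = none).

prologue: push r0 -> mem[0xaf]=0x36, sp=0xaf
prologue: push r4 -> mem[0xae]=0x98, sp=0xae
body[0] mov  r1, r4 -> r1=0x98
body[1] add  r4, r1, #52 -> r4=0xcc
body[2] sub  r1, r2, r3 -> r1=0xa3
body[3] add  r0, r0, r2 -> r0=0xa1
body[4] mov  r1, #0x96 -> r1=0x96
epilogue: pop r4=0x98, sp=0xaf
epilogue: pop r0=0x36, sp=0xb0
r1: caller-saved, written=True
r2: callee-saved, written=False
r4: callee-saved, written=True
r5: caller-saved, written=False

SURVIVE = r2,r4,r5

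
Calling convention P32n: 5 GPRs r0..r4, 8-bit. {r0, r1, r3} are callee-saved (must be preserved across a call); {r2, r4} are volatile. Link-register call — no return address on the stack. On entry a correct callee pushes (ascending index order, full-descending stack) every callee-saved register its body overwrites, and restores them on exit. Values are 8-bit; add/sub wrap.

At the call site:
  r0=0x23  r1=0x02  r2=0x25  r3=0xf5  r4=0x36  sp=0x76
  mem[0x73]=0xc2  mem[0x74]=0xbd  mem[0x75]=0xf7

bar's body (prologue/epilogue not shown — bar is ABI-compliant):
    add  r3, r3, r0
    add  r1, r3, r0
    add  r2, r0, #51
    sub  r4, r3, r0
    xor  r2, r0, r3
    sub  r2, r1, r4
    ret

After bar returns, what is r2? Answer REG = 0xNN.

prologue: push r1 → mem[0x75]=0x02, sp=0x75
prologue: push r3 → mem[0x74]=0xf5, sp=0x74
body[0] add  r3, r3, r0 → r3=0x18
body[1] add  r1, r3, r0 → r1=0x3b
body[2] add  r2, r0, #51 → r2=0x56
body[3] sub  r4, r3, r0 → r4=0xf5
body[4] xor  r2, r0, r3 → r2=0x3b
body[5] sub  r2, r1, r4 → r2=0x46
epilogue: pop r3=0xf5, sp=0x75
epilogue: pop r1=0x02, sp=0x76
r2 is caller-saved → body value

REG = 0x46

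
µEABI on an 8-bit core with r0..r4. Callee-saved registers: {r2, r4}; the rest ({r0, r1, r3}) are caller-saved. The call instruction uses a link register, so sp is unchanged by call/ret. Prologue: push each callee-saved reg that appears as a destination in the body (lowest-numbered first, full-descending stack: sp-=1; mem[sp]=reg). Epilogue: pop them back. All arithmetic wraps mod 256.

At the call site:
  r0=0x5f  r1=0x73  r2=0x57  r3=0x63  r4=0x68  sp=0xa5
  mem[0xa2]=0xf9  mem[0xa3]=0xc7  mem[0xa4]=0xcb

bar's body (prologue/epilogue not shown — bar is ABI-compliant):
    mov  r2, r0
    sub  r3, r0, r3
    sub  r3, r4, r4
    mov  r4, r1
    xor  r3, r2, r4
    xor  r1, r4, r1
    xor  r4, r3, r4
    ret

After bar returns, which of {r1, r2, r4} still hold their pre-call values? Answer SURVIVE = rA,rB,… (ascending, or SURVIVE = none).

prologue: push r2 → mem[0xa4]=0x57, sp=0xa4
prologue: push r4 → mem[0xa3]=0x68, sp=0xa3
body[0] mov  r2, r0 → r2=0x5f
body[1] sub  r3, r0, r3 → r3=0xfc
body[2] sub  r3, r4, r4 → r3=0x00
body[3] mov  r4, r1 → r4=0x73
body[4] xor  r3, r2, r4 → r3=0x2c
body[5] xor  r1, r4, r1 → r1=0x00
body[6] xor  r4, r3, r4 → r4=0x5f
epilogue: pop r4=0x68, sp=0xa4
epilogue: pop r2=0x57, sp=0xa5
r1: caller-saved, written=True
r2: callee-saved, written=True
r4: callee-saved, written=True

SURVIVE = r2,r4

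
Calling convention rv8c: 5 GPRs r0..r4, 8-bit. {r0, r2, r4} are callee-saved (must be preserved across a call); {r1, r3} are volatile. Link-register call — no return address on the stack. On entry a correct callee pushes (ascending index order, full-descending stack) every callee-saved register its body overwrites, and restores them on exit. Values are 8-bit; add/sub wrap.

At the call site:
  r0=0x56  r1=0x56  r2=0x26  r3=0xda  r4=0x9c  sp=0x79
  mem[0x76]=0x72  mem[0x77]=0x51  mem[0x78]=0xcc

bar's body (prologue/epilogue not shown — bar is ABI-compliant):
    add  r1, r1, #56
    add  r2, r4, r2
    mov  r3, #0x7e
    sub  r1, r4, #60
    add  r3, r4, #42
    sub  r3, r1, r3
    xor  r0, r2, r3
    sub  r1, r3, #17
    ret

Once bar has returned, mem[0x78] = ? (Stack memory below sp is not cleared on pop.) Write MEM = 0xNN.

prologue: push r0 -> mem[0x78]=0x56, sp=0x78
prologue: push r2 -> mem[0x77]=0x26, sp=0x77
body[0] add  r1, r1, #56 -> r1=0x8e
body[1] add  r2, r4, r2 -> r2=0xc2
body[2] mov  r3, #0x7e -> r3=0x7e
body[3] sub  r1, r4, #60 -> r1=0x60
body[4] add  r3, r4, #42 -> r3=0xc6
body[5] sub  r3, r1, r3 -> r3=0x9a
body[6] xor  r0, r2, r3 -> r0=0x58
body[7] sub  r1, r3, #17 -> r1=0x89
epilogue: pop r2=0x26, sp=0x78
epilogue: pop r0=0x56, sp=0x79
prologue pushed ['r0', 'r2'] at ['0x78', '0x77']

MEM = 0x56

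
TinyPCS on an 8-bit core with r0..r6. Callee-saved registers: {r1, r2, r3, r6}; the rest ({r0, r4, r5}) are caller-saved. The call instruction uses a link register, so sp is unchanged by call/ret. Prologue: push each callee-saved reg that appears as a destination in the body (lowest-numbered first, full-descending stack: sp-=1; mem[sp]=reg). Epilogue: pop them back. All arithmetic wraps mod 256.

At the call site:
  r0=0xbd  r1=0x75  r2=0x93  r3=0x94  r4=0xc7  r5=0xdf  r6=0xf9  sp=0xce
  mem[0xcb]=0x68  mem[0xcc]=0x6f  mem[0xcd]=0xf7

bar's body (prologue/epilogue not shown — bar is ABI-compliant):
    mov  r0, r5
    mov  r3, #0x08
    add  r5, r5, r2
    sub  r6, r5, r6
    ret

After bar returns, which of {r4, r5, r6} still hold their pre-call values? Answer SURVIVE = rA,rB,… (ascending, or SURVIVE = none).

prologue: push r3 -> mem[0xcd]=0x94, sp=0xcd
prologue: push r6 -> mem[0xcc]=0xf9, sp=0xcc
body[0] mov  r0, r5 -> r0=0xdf
body[1] mov  r3, #0x08 -> r3=0x08
body[2] add  r5, r5, r2 -> r5=0x72
body[3] sub  r6, r5, r6 -> r6=0x79
epilogue: pop r6=0xf9, sp=0xcd
epilogue: pop r3=0x94, sp=0xce
r4: caller-saved, written=False
r5: caller-saved, written=True
r6: callee-saved, written=True

SURVIVE = r4,r6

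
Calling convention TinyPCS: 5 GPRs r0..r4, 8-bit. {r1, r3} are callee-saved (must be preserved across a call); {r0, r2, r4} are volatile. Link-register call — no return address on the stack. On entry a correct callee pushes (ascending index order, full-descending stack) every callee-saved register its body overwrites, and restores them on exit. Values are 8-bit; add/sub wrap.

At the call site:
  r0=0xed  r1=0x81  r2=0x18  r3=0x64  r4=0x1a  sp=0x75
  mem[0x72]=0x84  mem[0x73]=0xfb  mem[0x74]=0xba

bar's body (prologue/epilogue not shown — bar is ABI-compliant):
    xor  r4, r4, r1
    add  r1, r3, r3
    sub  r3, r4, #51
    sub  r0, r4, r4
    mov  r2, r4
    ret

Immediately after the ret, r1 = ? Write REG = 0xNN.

prologue: push r1 -> mem[0x74]=0x81, sp=0x74
prologue: push r3 -> mem[0x73]=0x64, sp=0x73
body[0] xor  r4, r4, r1 -> r4=0x9b
body[1] add  r1, r3, r3 -> r1=0xc8
body[2] sub  r3, r4, #51 -> r3=0x68
body[3] sub  r0, r4, r4 -> r0=0x00
body[4] mov  r2, r4 -> r2=0x9b
epilogue: pop r3=0x64, sp=0x74
epilogue: pop r1=0x81, sp=0x75
r1 is callee-saved -> restored

REG = 0x81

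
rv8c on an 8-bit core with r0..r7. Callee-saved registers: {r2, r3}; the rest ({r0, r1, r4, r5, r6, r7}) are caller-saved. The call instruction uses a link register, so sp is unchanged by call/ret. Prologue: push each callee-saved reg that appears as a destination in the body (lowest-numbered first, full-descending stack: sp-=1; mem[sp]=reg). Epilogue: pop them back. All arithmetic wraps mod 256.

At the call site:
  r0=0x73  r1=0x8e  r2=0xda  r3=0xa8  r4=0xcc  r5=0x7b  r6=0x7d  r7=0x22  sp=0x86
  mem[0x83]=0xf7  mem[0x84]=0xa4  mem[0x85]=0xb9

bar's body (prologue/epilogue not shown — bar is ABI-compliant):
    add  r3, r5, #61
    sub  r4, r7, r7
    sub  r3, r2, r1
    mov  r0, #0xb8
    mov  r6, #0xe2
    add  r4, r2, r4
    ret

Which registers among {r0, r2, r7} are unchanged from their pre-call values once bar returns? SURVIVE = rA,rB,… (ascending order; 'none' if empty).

prologue: push r3 → mem[0x85]=0xa8, sp=0x85
body[0] add  r3, r5, #61 → r3=0xb8
body[1] sub  r4, r7, r7 → r4=0x00
body[2] sub  r3, r2, r1 → r3=0x4c
body[3] mov  r0, #0xb8 → r0=0xb8
body[4] mov  r6, #0xe2 → r6=0xe2
body[5] add  r4, r2, r4 → r4=0xda
epilogue: pop r3=0xa8, sp=0x86
r0: caller-saved, written=True
r2: callee-saved, written=False
r7: caller-saved, written=False

SURVIVE = r2,r7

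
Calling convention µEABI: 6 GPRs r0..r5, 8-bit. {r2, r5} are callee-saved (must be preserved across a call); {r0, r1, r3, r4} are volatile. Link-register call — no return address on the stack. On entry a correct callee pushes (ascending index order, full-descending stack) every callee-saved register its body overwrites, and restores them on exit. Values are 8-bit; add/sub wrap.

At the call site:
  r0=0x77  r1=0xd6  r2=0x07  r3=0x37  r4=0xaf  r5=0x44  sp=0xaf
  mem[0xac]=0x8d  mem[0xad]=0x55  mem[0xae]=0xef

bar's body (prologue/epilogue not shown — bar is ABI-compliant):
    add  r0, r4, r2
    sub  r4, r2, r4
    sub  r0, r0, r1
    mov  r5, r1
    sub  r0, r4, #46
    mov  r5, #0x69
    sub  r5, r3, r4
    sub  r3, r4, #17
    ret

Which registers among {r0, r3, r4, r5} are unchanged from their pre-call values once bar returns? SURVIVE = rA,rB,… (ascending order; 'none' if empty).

prologue: push r5 -> mem[0xae]=0x44, sp=0xae
body[0] add  r0, r4, r2 -> r0=0xb6
body[1] sub  r4, r2, r4 -> r4=0x58
body[2] sub  r0, r0, r1 -> r0=0xe0
body[3] mov  r5, r1 -> r5=0xd6
body[4] sub  r0, r4, #46 -> r0=0x2a
body[5] mov  r5, #0x69 -> r5=0x69
body[6] sub  r5, r3, r4 -> r5=0xdf
body[7] sub  r3, r4, #17 -> r3=0x47
epilogue: pop r5=0x44, sp=0xaf
r0: caller-saved, written=True
r3: caller-saved, written=True
r4: caller-saved, written=True
r5: callee-saved, written=True

SURVIVE = r5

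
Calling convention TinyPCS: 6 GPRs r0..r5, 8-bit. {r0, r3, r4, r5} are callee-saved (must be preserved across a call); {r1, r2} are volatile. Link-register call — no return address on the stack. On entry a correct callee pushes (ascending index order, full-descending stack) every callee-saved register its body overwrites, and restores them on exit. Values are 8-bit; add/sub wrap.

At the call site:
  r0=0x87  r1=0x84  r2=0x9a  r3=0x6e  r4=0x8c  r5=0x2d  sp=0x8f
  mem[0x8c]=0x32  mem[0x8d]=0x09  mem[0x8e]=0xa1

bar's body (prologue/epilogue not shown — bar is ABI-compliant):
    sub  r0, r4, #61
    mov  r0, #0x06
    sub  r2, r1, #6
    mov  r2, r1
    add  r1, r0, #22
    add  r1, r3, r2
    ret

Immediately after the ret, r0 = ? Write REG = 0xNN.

REG = 0x87

prologue: push r0 → mem[0x8e]=0x87, sp=0x8e
body[0] sub  r0, r4, #61 → r0=0x4f
body[1] mov  r0, #0x06 → r0=0x06
body[2] sub  r2, r1, #6 → r2=0x7e
body[3] mov  r2, r1 → r2=0x84
body[4] add  r1, r0, #22 → r1=0x1c
body[5] add  r1, r3, r2 → r1=0xf2
epilogue: pop r0=0x87, sp=0x8f
r0 is callee-saved → restored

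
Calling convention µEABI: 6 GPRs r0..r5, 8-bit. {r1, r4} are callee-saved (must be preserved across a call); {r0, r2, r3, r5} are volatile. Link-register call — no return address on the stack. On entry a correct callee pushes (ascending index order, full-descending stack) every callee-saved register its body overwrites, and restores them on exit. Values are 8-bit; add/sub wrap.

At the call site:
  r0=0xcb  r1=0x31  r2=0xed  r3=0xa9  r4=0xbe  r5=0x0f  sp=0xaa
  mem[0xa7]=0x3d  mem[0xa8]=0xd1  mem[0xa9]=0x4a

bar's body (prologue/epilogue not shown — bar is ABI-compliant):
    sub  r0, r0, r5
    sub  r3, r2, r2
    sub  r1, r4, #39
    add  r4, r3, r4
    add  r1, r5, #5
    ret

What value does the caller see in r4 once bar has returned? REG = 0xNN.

prologue: push r1 -> mem[0xa9]=0x31, sp=0xa9
prologue: push r4 -> mem[0xa8]=0xbe, sp=0xa8
body[0] sub  r0, r0, r5 -> r0=0xbc
body[1] sub  r3, r2, r2 -> r3=0x00
body[2] sub  r1, r4, #39 -> r1=0x97
body[3] add  r4, r3, r4 -> r4=0xbe
body[4] add  r1, r5, #5 -> r1=0x14
epilogue: pop r4=0xbe, sp=0xa9
epilogue: pop r1=0x31, sp=0xaa
r4 is callee-saved -> restored

REG = 0xbe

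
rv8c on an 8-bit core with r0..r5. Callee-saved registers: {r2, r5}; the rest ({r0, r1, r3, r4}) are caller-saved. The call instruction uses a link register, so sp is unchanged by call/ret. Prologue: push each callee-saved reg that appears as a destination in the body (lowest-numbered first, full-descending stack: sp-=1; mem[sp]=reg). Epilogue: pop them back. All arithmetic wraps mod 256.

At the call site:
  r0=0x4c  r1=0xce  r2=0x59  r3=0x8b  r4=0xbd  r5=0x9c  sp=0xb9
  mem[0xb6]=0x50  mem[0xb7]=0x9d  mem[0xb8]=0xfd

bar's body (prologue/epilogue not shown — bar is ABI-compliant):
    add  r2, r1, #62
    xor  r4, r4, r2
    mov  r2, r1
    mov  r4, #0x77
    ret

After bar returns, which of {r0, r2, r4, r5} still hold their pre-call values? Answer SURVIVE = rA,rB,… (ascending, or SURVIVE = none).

SURVIVE = r0,r2,r5

prologue: push r2 -> mem[0xb8]=0x59, sp=0xb8
body[0] add  r2, r1, #62 -> r2=0x0c
body[1] xor  r4, r4, r2 -> r4=0xb1
body[2] mov  r2, r1 -> r2=0xce
body[3] mov  r4, #0x77 -> r4=0x77
epilogue: pop r2=0x59, sp=0xb9
r0: caller-saved, written=False
r2: callee-saved, written=True
r4: caller-saved, written=True
r5: callee-saved, written=False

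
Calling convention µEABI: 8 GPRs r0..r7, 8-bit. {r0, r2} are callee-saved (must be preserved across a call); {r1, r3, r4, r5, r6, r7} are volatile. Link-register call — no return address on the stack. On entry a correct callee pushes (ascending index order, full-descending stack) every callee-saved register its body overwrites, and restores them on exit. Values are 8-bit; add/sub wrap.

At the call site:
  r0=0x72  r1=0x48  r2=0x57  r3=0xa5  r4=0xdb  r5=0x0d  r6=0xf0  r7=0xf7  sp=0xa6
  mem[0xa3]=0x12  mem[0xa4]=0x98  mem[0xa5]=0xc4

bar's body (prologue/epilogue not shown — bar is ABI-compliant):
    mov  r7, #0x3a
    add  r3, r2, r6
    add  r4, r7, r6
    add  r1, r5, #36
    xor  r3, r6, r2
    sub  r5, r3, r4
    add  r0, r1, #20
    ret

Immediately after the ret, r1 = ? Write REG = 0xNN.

prologue: push r0 → mem[0xa5]=0x72, sp=0xa5
body[0] mov  r7, #0x3a → r7=0x3a
body[1] add  r3, r2, r6 → r3=0x47
body[2] add  r4, r7, r6 → r4=0x2a
body[3] add  r1, r5, #36 → r1=0x31
body[4] xor  r3, r6, r2 → r3=0xa7
body[5] sub  r5, r3, r4 → r5=0x7d
body[6] add  r0, r1, #20 → r0=0x45
epilogue: pop r0=0x72, sp=0xa6
r1 is caller-saved → body value

REG = 0x31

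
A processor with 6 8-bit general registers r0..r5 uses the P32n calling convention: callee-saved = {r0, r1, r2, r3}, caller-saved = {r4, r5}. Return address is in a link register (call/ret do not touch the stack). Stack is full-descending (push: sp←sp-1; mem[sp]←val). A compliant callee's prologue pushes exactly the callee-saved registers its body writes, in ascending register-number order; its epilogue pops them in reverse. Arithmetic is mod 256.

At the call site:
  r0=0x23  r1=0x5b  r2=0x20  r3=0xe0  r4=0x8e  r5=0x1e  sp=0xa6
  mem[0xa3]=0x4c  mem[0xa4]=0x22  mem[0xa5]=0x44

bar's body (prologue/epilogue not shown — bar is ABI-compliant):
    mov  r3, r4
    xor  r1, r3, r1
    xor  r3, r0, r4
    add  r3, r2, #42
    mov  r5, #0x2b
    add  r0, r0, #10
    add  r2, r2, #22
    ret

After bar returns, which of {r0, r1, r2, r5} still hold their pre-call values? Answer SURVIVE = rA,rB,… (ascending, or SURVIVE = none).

prologue: push r0 → mem[0xa5]=0x23, sp=0xa5
prologue: push r1 → mem[0xa4]=0x5b, sp=0xa4
prologue: push r2 → mem[0xa3]=0x20, sp=0xa3
prologue: push r3 → mem[0xa2]=0xe0, sp=0xa2
body[0] mov  r3, r4 → r3=0x8e
body[1] xor  r1, r3, r1 → r1=0xd5
body[2] xor  r3, r0, r4 → r3=0xad
body[3] add  r3, r2, #42 → r3=0x4a
body[4] mov  r5, #0x2b → r5=0x2b
body[5] add  r0, r0, #10 → r0=0x2d
body[6] add  r2, r2, #22 → r2=0x36
epilogue: pop r3=0xe0, sp=0xa3
epilogue: pop r2=0x20, sp=0xa4
epilogue: pop r1=0x5b, sp=0xa5
epilogue: pop r0=0x23, sp=0xa6
r0: callee-saved, written=True
r1: callee-saved, written=True
r2: callee-saved, written=True
r5: caller-saved, written=True

SURVIVE = r0,r1,r2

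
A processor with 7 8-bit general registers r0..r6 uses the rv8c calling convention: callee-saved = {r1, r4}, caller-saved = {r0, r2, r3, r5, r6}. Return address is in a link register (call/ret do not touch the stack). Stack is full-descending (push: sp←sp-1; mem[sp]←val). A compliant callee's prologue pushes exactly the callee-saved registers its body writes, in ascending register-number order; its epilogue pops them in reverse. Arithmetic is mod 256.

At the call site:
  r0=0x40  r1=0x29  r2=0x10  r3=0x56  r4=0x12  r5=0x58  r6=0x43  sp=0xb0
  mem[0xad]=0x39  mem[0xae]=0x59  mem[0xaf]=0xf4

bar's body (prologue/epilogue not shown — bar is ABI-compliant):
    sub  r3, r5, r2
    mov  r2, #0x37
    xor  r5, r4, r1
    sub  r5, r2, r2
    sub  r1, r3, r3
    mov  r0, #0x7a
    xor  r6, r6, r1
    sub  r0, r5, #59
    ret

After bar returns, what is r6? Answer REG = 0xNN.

REG = 0x43

prologue: push r1 → mem[0xaf]=0x29, sp=0xaf
body[0] sub  r3, r5, r2 → r3=0x48
body[1] mov  r2, #0x37 → r2=0x37
body[2] xor  r5, r4, r1 → r5=0x3b
body[3] sub  r5, r2, r2 → r5=0x00
body[4] sub  r1, r3, r3 → r1=0x00
body[5] mov  r0, #0x7a → r0=0x7a
body[6] xor  r6, r6, r1 → r6=0x43
body[7] sub  r0, r5, #59 → r0=0xc5
epilogue: pop r1=0x29, sp=0xb0
r6 is caller-saved → body value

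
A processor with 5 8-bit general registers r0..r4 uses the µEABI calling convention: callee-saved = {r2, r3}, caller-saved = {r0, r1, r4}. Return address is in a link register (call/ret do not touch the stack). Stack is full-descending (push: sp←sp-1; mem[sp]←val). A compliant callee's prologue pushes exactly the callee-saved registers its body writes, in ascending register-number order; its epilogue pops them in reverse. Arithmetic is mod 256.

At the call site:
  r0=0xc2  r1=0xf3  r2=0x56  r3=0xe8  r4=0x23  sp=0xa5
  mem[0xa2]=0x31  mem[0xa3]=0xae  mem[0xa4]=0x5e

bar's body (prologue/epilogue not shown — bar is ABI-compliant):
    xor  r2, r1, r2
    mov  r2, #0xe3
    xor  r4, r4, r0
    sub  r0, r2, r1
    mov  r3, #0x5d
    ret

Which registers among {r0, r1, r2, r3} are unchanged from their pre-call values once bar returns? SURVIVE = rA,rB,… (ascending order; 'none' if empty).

SURVIVE = r1,r2,r3

prologue: push r2 → mem[0xa4]=0x56, sp=0xa4
prologue: push r3 → mem[0xa3]=0xe8, sp=0xa3
body[0] xor  r2, r1, r2 → r2=0xa5
body[1] mov  r2, #0xe3 → r2=0xe3
body[2] xor  r4, r4, r0 → r4=0xe1
body[3] sub  r0, r2, r1 → r0=0xf0
body[4] mov  r3, #0x5d → r3=0x5d
epilogue: pop r3=0xe8, sp=0xa4
epilogue: pop r2=0x56, sp=0xa5
r0: caller-saved, written=True
r1: caller-saved, written=False
r2: callee-saved, written=True
r3: callee-saved, written=True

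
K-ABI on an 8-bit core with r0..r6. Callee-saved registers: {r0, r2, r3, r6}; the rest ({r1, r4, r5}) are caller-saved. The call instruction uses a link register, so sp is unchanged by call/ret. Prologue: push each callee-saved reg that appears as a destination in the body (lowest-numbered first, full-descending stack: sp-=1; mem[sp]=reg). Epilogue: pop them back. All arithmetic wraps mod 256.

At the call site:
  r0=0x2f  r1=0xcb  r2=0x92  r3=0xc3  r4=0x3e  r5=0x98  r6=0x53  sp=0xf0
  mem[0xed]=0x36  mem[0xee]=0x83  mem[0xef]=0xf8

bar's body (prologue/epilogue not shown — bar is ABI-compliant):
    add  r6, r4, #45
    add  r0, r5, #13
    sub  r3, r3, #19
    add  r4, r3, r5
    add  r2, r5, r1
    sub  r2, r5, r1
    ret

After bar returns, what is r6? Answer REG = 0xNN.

prologue: push r0 -> mem[0xef]=0x2f, sp=0xef
prologue: push r2 -> mem[0xee]=0x92, sp=0xee
prologue: push r3 -> mem[0xed]=0xc3, sp=0xed
prologue: push r6 -> mem[0xec]=0x53, sp=0xec
body[0] add  r6, r4, #45 -> r6=0x6b
body[1] add  r0, r5, #13 -> r0=0xa5
body[2] sub  r3, r3, #19 -> r3=0xb0
body[3] add  r4, r3, r5 -> r4=0x48
body[4] add  r2, r5, r1 -> r2=0x63
body[5] sub  r2, r5, r1 -> r2=0xcd
epilogue: pop r6=0x53, sp=0xed
epilogue: pop r3=0xc3, sp=0xee
epilogue: pop r2=0x92, sp=0xef
epilogue: pop r0=0x2f, sp=0xf0
r6 is callee-saved -> restored

REG = 0x53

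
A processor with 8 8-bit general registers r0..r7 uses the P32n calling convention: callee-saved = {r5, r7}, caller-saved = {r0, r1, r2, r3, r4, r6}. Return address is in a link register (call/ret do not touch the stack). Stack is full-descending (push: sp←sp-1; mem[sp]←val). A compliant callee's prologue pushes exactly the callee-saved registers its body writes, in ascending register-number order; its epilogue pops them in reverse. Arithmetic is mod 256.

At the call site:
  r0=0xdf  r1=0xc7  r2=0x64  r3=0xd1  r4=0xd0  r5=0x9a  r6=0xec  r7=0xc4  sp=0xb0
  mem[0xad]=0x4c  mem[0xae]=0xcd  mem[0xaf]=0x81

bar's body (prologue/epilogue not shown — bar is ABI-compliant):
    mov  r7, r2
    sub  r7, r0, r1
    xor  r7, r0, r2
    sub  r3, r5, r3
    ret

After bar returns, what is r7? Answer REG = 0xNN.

REG = 0xc4

prologue: push r7 -> mem[0xaf]=0xc4, sp=0xaf
body[0] mov  r7, r2 -> r7=0x64
body[1] sub  r7, r0, r1 -> r7=0x18
body[2] xor  r7, r0, r2 -> r7=0xbb
body[3] sub  r3, r5, r3 -> r3=0xc9
epilogue: pop r7=0xc4, sp=0xb0
r7 is callee-saved -> restored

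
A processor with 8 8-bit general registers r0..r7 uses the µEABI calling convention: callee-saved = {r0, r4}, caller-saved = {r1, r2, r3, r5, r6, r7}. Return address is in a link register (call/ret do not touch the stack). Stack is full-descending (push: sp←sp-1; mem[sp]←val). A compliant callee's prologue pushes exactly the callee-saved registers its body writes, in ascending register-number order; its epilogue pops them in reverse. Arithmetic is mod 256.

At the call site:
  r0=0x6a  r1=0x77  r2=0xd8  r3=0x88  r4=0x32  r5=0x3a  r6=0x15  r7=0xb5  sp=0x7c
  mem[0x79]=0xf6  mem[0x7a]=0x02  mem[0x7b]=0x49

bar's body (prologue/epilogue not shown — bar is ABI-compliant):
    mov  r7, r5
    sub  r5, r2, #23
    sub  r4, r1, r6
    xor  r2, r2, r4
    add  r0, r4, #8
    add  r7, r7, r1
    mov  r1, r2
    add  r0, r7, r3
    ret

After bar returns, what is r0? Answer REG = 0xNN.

prologue: push r0 → mem[0x7b]=0x6a, sp=0x7b
prologue: push r4 → mem[0x7a]=0x32, sp=0x7a
body[0] mov  r7, r5 → r7=0x3a
body[1] sub  r5, r2, #23 → r5=0xc1
body[2] sub  r4, r1, r6 → r4=0x62
body[3] xor  r2, r2, r4 → r2=0xba
body[4] add  r0, r4, #8 → r0=0x6a
body[5] add  r7, r7, r1 → r7=0xb1
body[6] mov  r1, r2 → r1=0xba
body[7] add  r0, r7, r3 → r0=0x39
epilogue: pop r4=0x32, sp=0x7b
epilogue: pop r0=0x6a, sp=0x7c
r0 is callee-saved → restored

REG = 0x6a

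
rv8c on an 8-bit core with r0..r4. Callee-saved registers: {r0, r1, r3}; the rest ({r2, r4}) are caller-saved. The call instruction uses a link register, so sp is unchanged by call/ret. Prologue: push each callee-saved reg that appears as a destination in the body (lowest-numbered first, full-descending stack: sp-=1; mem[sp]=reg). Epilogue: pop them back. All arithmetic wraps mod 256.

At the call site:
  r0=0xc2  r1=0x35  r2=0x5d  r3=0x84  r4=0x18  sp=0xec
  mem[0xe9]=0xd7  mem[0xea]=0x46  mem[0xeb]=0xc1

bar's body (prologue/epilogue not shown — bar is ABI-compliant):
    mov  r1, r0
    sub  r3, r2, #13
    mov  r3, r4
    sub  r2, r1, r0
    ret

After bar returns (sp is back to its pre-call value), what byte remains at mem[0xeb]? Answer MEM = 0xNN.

MEM = 0x35

prologue: push r1 -> mem[0xeb]=0x35, sp=0xeb
prologue: push r3 -> mem[0xea]=0x84, sp=0xea
body[0] mov  r1, r0 -> r1=0xc2
body[1] sub  r3, r2, #13 -> r3=0x50
body[2] mov  r3, r4 -> r3=0x18
body[3] sub  r2, r1, r0 -> r2=0x00
epilogue: pop r3=0x84, sp=0xeb
epilogue: pop r1=0x35, sp=0xec
prologue pushed ['r1', 'r3'] at ['0xeb', '0xea']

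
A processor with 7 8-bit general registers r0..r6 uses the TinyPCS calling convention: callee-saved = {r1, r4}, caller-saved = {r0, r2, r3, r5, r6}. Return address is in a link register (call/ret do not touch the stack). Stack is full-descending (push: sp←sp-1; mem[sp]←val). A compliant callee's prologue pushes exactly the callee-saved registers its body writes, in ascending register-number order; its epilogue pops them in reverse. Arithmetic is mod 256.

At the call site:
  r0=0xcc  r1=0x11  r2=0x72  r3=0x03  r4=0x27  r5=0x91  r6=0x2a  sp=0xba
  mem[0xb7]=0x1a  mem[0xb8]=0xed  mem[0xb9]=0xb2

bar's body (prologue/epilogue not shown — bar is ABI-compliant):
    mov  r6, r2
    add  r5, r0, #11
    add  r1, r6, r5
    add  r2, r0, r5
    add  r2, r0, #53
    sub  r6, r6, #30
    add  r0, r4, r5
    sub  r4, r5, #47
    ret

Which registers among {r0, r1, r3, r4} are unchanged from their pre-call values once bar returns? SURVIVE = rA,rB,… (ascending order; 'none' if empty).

SURVIVE = r1,r3,r4

prologue: push r1 → mem[0xb9]=0x11, sp=0xb9
prologue: push r4 → mem[0xb8]=0x27, sp=0xb8
body[0] mov  r6, r2 → r6=0x72
body[1] add  r5, r0, #11 → r5=0xd7
body[2] add  r1, r6, r5 → r1=0x49
body[3] add  r2, r0, r5 → r2=0xa3
body[4] add  r2, r0, #53 → r2=0x01
body[5] sub  r6, r6, #30 → r6=0x54
body[6] add  r0, r4, r5 → r0=0xfe
body[7] sub  r4, r5, #47 → r4=0xa8
epilogue: pop r4=0x27, sp=0xb9
epilogue: pop r1=0x11, sp=0xba
r0: caller-saved, written=True
r1: callee-saved, written=True
r3: caller-saved, written=False
r4: callee-saved, written=True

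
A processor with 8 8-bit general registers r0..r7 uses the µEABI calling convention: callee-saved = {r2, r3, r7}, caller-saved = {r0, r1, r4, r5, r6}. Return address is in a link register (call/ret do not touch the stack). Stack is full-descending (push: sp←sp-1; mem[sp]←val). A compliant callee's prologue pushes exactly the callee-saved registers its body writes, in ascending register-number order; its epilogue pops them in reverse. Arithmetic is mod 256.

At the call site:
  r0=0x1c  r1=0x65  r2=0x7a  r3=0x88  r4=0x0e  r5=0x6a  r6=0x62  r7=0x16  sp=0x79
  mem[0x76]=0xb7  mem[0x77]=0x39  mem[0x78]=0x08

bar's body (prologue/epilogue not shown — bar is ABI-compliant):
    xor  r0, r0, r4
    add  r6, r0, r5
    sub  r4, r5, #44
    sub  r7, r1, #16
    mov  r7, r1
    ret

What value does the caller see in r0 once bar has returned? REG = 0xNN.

REG = 0x12

prologue: push r7 → mem[0x78]=0x16, sp=0x78
body[0] xor  r0, r0, r4 → r0=0x12
body[1] add  r6, r0, r5 → r6=0x7c
body[2] sub  r4, r5, #44 → r4=0x3e
body[3] sub  r7, r1, #16 → r7=0x55
body[4] mov  r7, r1 → r7=0x65
epilogue: pop r7=0x16, sp=0x79
r0 is caller-saved → body value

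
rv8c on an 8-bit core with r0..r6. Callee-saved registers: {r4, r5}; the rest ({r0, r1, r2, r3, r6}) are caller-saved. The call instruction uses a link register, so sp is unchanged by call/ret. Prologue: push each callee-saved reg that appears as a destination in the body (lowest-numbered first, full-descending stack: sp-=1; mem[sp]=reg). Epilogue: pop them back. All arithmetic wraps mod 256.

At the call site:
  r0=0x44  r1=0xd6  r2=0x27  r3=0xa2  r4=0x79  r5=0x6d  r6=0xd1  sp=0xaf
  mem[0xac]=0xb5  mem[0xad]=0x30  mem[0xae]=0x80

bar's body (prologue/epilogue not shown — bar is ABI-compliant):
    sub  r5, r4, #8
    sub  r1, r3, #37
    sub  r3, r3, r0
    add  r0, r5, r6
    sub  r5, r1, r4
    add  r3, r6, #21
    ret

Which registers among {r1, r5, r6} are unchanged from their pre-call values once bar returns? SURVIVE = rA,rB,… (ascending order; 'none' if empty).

prologue: push r5 -> mem[0xae]=0x6d, sp=0xae
body[0] sub  r5, r4, #8 -> r5=0x71
body[1] sub  r1, r3, #37 -> r1=0x7d
body[2] sub  r3, r3, r0 -> r3=0x5e
body[3] add  r0, r5, r6 -> r0=0x42
body[4] sub  r5, r1, r4 -> r5=0x04
body[5] add  r3, r6, #21 -> r3=0xe6
epilogue: pop r5=0x6d, sp=0xaf
r1: caller-saved, written=True
r5: callee-saved, written=True
r6: caller-saved, written=False

SURVIVE = r5,r6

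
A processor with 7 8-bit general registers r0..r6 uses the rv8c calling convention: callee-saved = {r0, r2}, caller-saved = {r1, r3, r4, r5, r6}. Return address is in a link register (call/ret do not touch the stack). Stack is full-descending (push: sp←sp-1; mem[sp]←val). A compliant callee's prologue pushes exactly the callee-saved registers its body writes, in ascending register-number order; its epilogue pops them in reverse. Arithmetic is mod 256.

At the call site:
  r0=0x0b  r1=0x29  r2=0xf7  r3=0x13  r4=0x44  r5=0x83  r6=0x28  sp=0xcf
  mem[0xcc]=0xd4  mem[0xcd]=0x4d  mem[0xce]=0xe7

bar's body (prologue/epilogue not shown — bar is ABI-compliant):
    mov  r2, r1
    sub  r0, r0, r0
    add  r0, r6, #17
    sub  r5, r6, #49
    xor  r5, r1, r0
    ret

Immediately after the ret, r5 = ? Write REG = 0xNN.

REG = 0x10

prologue: push r0 -> mem[0xce]=0x0b, sp=0xce
prologue: push r2 -> mem[0xcd]=0xf7, sp=0xcd
body[0] mov  r2, r1 -> r2=0x29
body[1] sub  r0, r0, r0 -> r0=0x00
body[2] add  r0, r6, #17 -> r0=0x39
body[3] sub  r5, r6, #49 -> r5=0xf7
body[4] xor  r5, r1, r0 -> r5=0x10
epilogue: pop r2=0xf7, sp=0xce
epilogue: pop r0=0x0b, sp=0xcf
r5 is caller-saved -> body value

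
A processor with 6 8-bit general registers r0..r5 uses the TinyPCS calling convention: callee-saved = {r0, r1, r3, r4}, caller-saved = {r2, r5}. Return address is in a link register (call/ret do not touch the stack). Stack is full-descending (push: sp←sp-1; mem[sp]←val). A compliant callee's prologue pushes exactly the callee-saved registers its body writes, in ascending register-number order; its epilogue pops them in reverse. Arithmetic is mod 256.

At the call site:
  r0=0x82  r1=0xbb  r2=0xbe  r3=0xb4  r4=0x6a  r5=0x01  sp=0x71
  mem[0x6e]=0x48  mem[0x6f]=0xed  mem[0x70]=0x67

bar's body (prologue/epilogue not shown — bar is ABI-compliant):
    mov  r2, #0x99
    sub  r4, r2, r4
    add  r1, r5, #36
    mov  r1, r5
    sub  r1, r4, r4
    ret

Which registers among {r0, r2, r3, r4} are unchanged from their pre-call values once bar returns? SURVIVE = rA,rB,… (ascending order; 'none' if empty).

prologue: push r1 -> mem[0x70]=0xbb, sp=0x70
prologue: push r4 -> mem[0x6f]=0x6a, sp=0x6f
body[0] mov  r2, #0x99 -> r2=0x99
body[1] sub  r4, r2, r4 -> r4=0x2f
body[2] add  r1, r5, #36 -> r1=0x25
body[3] mov  r1, r5 -> r1=0x01
body[4] sub  r1, r4, r4 -> r1=0x00
epilogue: pop r4=0x6a, sp=0x70
epilogue: pop r1=0xbb, sp=0x71
r0: callee-saved, written=False
r2: caller-saved, written=True
r3: callee-saved, written=False
r4: callee-saved, written=True

SURVIVE = r0,r3,r4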